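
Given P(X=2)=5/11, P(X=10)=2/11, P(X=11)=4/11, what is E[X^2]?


E[X^2] = sum(g(x)*P(x))
= 4*5/11 + 100*2/11 + 121*4/11
= 64

64


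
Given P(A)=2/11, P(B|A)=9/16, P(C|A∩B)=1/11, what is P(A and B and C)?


P(A∩B∩C) = P(A) * P(B|A) * P(C|A∩B)
= 2/11 * 9/16 * 1/11
= 9/88 * 1/11 = 9/968

9/968


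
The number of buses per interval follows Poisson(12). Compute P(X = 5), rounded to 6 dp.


P(X=5) = e^(-12) * 12^5 / 5!
≈ 0.000006144212353 * 248832 / 120
≈ 0.012741

0.012741


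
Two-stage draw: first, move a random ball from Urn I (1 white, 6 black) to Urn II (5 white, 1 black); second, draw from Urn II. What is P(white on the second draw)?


P(transfer white) = 1/7; P(transfer black) = 6/7
If white transferred: Urn II has 6 white of 7, so P(white|white moved) = 6/7
If black transferred: Urn II has 5 white of 7, so P(white|black moved) = 5/7
By total probability: P(white) = 1/7*6/7 + 6/7*5/7 = 36/49

36/49


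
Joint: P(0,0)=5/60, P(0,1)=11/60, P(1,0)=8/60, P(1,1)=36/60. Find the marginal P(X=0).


P(X=0) = P(0,0)+P(0,1) = 5/60 + 11/60 = 16/60 = 4/15

4/15


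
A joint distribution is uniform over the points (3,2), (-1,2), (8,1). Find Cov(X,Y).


E[X]=10/3, E[Y]=5/3, E[XY]=4
Cov(X,Y) = E[XY] - E[X]E[Y] = 4 - 10/3*5/3 = -14/9

-14/9


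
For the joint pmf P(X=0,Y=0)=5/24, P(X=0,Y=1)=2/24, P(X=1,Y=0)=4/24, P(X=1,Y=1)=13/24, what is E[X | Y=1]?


P(Y=1) = 15/24
E[X|Y=1] = (0*2 + 1*13)/15 = 13/15

13/15


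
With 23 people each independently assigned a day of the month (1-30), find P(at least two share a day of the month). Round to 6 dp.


P(all different) = prod((30-i)/30 for i=0..22) = 0.000006
P(at least one match) = 1 - 0.000006 = 0.999994

0.999994


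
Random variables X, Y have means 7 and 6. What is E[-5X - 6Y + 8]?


E[-5X - 6Y + 8] = -5*E[X] - 6*E[Y] + 8
= (-5)*(7) + (-6)*(6) + (8)
= -35 - 36 + 8 = -63

-63


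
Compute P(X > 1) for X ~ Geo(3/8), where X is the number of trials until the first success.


P(X > 1) = P(first 1 trials all fail) = (1-p)^1 = (5/8)^1 = 5/8

5/8


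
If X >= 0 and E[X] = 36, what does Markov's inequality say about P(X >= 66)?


Markov: P(X >= a) <= E[X]/a
P(X >= 66) <= 36/66 = 6/11

6/11


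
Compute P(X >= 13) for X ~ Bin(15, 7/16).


P(X>=13) = P(X=13) + P(X=14) + P(X=15)
= 824041033511535/1152921504606846976 + 91560114834615/1152921504606846976 + 4747561509943/1152921504606846976
= 920348709856093/1152921504606846976

920348709856093/1152921504606846976


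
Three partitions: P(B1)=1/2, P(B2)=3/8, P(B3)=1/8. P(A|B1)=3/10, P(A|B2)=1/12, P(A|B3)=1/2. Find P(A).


P(A) = P(A|B1)P(B1) + P(A|B2)P(B2) + P(A|B3)P(B3)
= 3/10*1/2 + 1/12*3/8 + 1/2*1/8
= 3/20 + 1/32 + 1/16 = 39/160

39/160


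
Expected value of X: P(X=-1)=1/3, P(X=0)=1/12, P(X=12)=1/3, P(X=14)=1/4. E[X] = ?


E[X] = sum(x * P(x))
= -1*1/3 + 0*1/12 + 12*1/3 + 14*1/4
= 43/6

43/6


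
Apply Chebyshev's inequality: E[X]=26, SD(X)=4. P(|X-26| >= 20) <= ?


k = 20/4 = 5
Chebyshev: P(|X-mu| >= k*sigma) <= 1/k^2 = 1/5^2 = 1/25

1/25


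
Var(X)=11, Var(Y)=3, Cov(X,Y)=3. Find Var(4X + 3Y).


Var(4X + 3Y) = 4^2*Var(X) + 3^2*Var(Y) + 2*4*3*Cov(X,Y)
= 16*11 + 9*3 + 24*3
= 176 + 27 + 72 = 275

275


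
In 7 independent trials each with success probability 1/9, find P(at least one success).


P(at least one) = 1 - P(none)
P(none) = (1 - 1/9)^7 = (8/9)^7 = 2097152/4782969
P(at least one) = 1 - 2097152/4782969 = 2685817/4782969

2685817/4782969


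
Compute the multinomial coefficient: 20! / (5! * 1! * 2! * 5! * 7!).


20! = 2432902008176640000
Denominator: 5!=120 * 1!=1 * 2!=2 * 5!=120 * 7!=5040
Coefficient = 2432902008176640000 / 145152000 = 16761064320

16761064320


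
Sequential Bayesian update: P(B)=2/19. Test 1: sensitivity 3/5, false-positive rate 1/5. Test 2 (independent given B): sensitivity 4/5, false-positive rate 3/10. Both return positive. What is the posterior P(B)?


After test 1: P(+) = 3/5*2/19 + 1/5*17/19 = 23/95
P(B|+) = (6/95)/(23/95) = 6/23
After test 2 (use post1 as new prior): P(+) = 4/5*6/23 + 3/10*17/23 = 99/230
P(B|+,+) = (24/115)/(99/230) = 16/33

16/33


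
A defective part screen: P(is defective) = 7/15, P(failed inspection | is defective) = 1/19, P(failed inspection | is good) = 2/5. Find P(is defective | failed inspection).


P(A) = P(A|B)P(B) + P(A|B')P(B') = 1/19*7/15 + 2/5*8/15 = 113/475
P(B|A) = P(A|B)P(B)/P(A) = (7/285)/(113/475) = 35/339

35/339


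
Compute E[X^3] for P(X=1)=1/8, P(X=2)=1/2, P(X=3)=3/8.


E[X^3] = sum(g(x)*P(x))
= 1*1/8 + 8*1/2 + 27*3/8
= 57/4

57/4


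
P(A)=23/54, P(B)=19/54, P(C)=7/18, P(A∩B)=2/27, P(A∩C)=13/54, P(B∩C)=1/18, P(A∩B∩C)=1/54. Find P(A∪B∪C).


P(A∪B∪C) = P(A)+P(B)+P(C) - P(AB)-P(AC)-P(BC) + P(ABC)
= 23/54+19/54+7/18 - 2/27-13/54-1/18 + 1/54
= 22/27

22/27


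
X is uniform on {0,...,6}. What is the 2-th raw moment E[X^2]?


E[X^2] = (1/7) * sum(x^2 for x=0..6)
= 91/7 = 13

13


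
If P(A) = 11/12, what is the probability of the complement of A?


P(A') = 1 - P(A) = 1 - 11/12 = 1/12

1/12


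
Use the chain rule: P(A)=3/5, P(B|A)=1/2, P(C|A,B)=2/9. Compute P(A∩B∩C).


P(A∩B∩C) = P(A) * P(B|A) * P(C|A∩B)
= 3/5 * 1/2 * 2/9
= 3/10 * 2/9 = 1/15

1/15


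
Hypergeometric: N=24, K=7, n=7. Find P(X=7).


P(X=7) = C(7,7)*C(17,0) / C(24,7)
= 1*1 / 346104
= 1/346104

1/346104


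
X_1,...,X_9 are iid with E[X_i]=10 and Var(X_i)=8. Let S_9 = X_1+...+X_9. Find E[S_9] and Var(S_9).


E[S_n] = n*mu = 9*10 = 90
Var(S_n) = n*sigma^2 = 9*8 = 72

E[S_9]=90, Var(S_9)=72


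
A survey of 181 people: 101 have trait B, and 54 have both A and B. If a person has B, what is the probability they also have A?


P(A|B) = P(A∩B)/P(B) = (54/181)/(101/181) = 54/101

54/101


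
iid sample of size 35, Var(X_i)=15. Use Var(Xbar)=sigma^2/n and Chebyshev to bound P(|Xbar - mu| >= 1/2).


Var(Xbar) = Var(X)/n = 15/35
Chebyshev: P(|Xbar-mu| >= 1/2) <= Var(Xbar)/(1/2)^2 = (3/7)/(1/4) = 12/7
Bound exceeds 1, so trivial bound: 1

1


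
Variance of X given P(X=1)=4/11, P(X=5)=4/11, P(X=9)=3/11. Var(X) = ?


E[X] = 51/11, E[X^2] = 347/11
Var(X) = E[X^2] - (E[X])^2 = 347/11 - (51/11)^2 = 1216/121

1216/121


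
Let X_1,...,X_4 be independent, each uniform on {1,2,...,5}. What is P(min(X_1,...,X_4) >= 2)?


P(min >= 2) = P(all X_i >= 2) = (P(X_1 >= 2))^4
= (4/5)^4 = 256/625

256/625


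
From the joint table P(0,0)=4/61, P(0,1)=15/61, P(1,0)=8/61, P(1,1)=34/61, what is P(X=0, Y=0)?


Read from table: P(X=0, Y=0) = 4/61

4/61


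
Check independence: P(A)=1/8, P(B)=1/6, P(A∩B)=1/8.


P(A)*P(B) = 1/8*1/6 = 1/48
P(A∩B) = 1/8 != 1/48, so not independent

No, A and B are not independent


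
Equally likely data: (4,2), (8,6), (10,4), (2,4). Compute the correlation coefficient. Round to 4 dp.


Cov(X,Y) = 2.0000, Var(X) = 10.0000, Var(Y) = 2.0000
rho = Cov/(sqrt(VarX)*sqrt(VarY)) = 0.4472

0.4472


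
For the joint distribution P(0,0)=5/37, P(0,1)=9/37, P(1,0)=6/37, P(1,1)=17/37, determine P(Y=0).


P(Y=0) = P(0,0)+P(1,0) = 5/37 + 6/37 = 11/37

11/37


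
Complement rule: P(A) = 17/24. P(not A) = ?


P(A') = 1 - P(A) = 1 - 17/24 = 7/24

7/24


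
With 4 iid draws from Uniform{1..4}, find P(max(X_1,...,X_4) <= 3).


P(max <= 3) = P(all X_i <= 3) = (P(X_1 <= 3))^4
= (3/4)^4 = 81/256

81/256


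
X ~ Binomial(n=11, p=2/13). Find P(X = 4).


P(X=4) = C(11,4) * p^4 * (1-p)^7
= 330 * 16/28561 * 19487171/62748517
= 102892262880/1792160394037

102892262880/1792160394037


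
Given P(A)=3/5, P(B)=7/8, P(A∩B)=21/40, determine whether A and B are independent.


P(A)*P(B) = 3/5*7/8 = 21/40
P(A∩B) = 21/40, which equals P(A)P(B), so independent

Yes, A and B are independent


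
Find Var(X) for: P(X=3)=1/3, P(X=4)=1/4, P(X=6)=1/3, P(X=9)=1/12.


E[X] = 19/4, E[X^2] = 103/4
Var(X) = E[X^2] - (E[X])^2 = 103/4 - (19/4)^2 = 51/16

51/16


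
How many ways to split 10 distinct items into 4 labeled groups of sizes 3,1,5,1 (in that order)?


10! = 3628800
Denominator: 3!=6 * 1!=1 * 5!=120 * 1!=1
Coefficient = 3628800 / 720 = 5040

5040


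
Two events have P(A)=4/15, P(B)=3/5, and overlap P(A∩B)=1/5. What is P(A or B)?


P(A∪B) = P(A) + P(B) - P(A∩B)
= 4/15 + 3/5 - 1/5 = 2/3

2/3


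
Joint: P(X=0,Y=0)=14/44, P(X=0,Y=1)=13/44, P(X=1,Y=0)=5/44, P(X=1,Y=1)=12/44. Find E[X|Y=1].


P(Y=1) = 25/44
E[X|Y=1] = (0*13 + 1*12)/25 = 12/25

12/25


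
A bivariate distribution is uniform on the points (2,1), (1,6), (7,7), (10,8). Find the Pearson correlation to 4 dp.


Cov(X,Y) = 6.7500, Var(X) = 13.5000, Var(Y) = 7.2500
rho = Cov/(sqrt(VarX)*sqrt(VarY)) = 0.6823

0.6823


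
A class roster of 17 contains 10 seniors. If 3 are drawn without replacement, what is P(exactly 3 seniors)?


P(X=3) = C(10,3)*C(7,0) / C(17,3)
= 120*1 / 680
= 120/680 = 3/17

3/17


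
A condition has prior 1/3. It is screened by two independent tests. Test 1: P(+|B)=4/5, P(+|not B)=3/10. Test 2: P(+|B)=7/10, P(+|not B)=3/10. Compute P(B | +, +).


After test 1: P(+) = 4/5*1/3 + 3/10*2/3 = 7/15
P(B|+) = (4/15)/(7/15) = 4/7
After test 2 (use post1 as new prior): P(+) = 7/10*4/7 + 3/10*3/7 = 37/70
P(B|+,+) = (2/5)/(37/70) = 28/37

28/37


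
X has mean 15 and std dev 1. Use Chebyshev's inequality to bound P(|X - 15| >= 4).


k = 4/1 = 4
Chebyshev: P(|X-mu| >= k*sigma) <= 1/k^2 = 1/4^2 = 1/16

1/16


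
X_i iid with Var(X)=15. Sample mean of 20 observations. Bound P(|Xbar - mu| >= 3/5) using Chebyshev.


Var(Xbar) = Var(X)/n = 15/20
Chebyshev: P(|Xbar-mu| >= 3/5) <= Var(Xbar)/(3/5)^2 = (3/4)/(9/25) = 25/12
Bound exceeds 1, so trivial bound: 1

1


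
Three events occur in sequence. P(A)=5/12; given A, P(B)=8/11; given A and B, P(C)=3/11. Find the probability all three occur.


P(A∩B∩C) = P(A) * P(B|A) * P(C|A∩B)
= 5/12 * 8/11 * 3/11
= 10/33 * 3/11 = 10/121

10/121


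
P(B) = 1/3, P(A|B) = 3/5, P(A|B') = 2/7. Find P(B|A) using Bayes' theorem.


P(A) = P(A|B)P(B) + P(A|B')P(B') = 3/5*1/3 + 2/7*2/3 = 41/105
P(B|A) = P(A|B)P(B)/P(A) = (1/5)/(41/105) = 21/41

21/41


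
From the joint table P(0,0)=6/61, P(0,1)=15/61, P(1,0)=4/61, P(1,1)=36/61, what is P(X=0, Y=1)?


Read from table: P(X=0, Y=1) = 15/61

15/61


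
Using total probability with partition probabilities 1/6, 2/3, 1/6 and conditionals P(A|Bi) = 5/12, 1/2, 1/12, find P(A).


P(A) = P(A|B1)P(B1) + P(A|B2)P(B2) + P(A|B3)P(B3)
= 5/12*1/6 + 1/2*2/3 + 1/12*1/6
= 5/72 + 1/3 + 1/72 = 5/12

5/12


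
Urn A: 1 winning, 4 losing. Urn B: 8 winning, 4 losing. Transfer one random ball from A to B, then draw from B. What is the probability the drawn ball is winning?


P(transfer winning) = 1/5; P(transfer losing) = 4/5
If winning transferred: Urn II has 9 winning of 13, so P(winning|winning moved) = 9/13
If losing transferred: Urn II has 8 winning of 13, so P(winning|losing moved) = 8/13
By total probability: P(winning) = 1/5*9/13 + 4/5*8/13 = 41/65

41/65


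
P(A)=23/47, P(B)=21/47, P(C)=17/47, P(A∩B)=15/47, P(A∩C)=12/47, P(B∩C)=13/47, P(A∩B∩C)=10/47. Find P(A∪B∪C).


P(A∪B∪C) = P(A)+P(B)+P(C) - P(AB)-P(AC)-P(BC) + P(ABC)
= 23/47+21/47+17/47 - 15/47-12/47-13/47 + 10/47
= 31/47

31/47


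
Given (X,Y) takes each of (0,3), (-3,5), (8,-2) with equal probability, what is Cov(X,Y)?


E[X]=5/3, E[Y]=2, E[XY]=-31/3
Cov(X,Y) = E[XY] - E[X]E[Y] = -31/3 - 5/3*2 = -41/3

-41/3


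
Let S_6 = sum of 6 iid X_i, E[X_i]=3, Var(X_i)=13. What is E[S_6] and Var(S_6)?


E[S_n] = n*mu = 6*3 = 18
Var(S_n) = n*sigma^2 = 6*13 = 78

E[S_6]=18, Var(S_6)=78


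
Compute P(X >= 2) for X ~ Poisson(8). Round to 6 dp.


P(X>=2) = 1 - P(X<=1) = 1 - (e^(-8)*8^0/0! + e^(-8)*8^1/1!)
≈ 1 - (0.0003354626 + 0.0026837010)
= 1 - 0.0030191636 = 0.9969808364
≈ 0.996981

0.996981


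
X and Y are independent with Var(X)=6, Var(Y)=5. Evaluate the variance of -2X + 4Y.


Independence => Cov(X,Y)=0
Var(-2X + 4Y) = (-2)^2*Var(X) + 4^2*Var(Y)
= 4*6 + 16*5 = 104

104


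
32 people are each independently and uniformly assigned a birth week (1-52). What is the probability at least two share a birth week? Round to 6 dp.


P(all different) = prod((52-i)/52 for i=0..31) = 0.000004
P(at least one match) = 1 - 0.000004 = 0.999996

0.999996


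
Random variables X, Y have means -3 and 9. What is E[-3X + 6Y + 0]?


E[-3X + 6Y + 0] = -3*E[X] + 6*E[Y] + 0
= (-3)*(-3) + (6)*(9) + (0)
= 9 + 54 + 0 = 63

63


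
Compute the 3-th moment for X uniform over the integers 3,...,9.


E[X^3] = (1/7) * sum(x^3 for x=3..9)
= 2016/7 = 288

288


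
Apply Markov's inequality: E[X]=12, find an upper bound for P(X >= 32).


Markov: P(X >= a) <= E[X]/a
P(X >= 32) <= 12/32 = 3/8

3/8


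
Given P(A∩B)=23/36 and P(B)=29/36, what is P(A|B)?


P(A|B) = P(A∩B)/P(B) = (23/36)/(29/36) = 23/29

23/29


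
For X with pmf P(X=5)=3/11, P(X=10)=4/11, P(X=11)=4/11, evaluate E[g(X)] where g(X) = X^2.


E[X^2] = sum(g(x)*P(x))
= 25*3/11 + 100*4/11 + 121*4/11
= 959/11

959/11


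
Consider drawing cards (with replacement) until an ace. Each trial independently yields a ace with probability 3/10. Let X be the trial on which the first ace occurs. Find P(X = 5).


P(X=5) = (1-p)^4 * p = (7/10)^4 * 3/10
= 2401/10000 * 3/10 = 7203/100000

7203/100000


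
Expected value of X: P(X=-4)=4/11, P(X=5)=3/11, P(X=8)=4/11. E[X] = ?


E[X] = sum(x * P(x))
= -4*4/11 + 5*3/11 + 8*4/11
= 31/11

31/11


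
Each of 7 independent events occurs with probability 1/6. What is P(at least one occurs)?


P(at least one) = 1 - P(none)
P(none) = (1 - 1/6)^7 = (5/6)^7 = 78125/279936
P(at least one) = 1 - 78125/279936 = 201811/279936

201811/279936


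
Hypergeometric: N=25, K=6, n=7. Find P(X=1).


P(X=1) = C(6,1)*C(19,6) / C(25,7)
= 6*27132 / 480700
= 162792/480700 = 2142/6325

2142/6325


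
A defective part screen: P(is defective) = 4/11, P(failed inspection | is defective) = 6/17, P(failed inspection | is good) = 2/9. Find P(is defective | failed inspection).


P(A) = P(A|B)P(B) + P(A|B')P(B') = 6/17*4/11 + 2/9*7/11 = 454/1683
P(B|A) = P(A|B)P(B)/P(A) = (24/187)/(454/1683) = 108/227

108/227


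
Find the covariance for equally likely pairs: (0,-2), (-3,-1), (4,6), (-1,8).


E[X]=0, E[Y]=11/4, E[XY]=19/4
Cov(X,Y) = E[XY] - E[X]E[Y] = 19/4 - 0*11/4 = 19/4

19/4


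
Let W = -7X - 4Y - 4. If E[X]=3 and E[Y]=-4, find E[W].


E[-7X - 4Y - 4] = -7*E[X] - 4*E[Y] - 4
= (-7)*(3) + (-4)*(-4) + (-4)
= -21 + 16 - 4 = -9

-9


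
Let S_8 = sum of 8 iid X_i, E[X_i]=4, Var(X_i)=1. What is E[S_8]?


E[S_n] = n*E[X_1] = 8*4 = 32

32


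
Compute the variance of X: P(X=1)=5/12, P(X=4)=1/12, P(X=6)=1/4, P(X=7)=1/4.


E[X] = 4, E[X^2] = 23
Var(X) = E[X^2] - (E[X])^2 = 23 - (4)^2 = 7

7


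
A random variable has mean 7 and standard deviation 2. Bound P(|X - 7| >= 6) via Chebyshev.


k = 6/2 = 3
Chebyshev: P(|X-mu| >= k*sigma) <= 1/k^2 = 1/3^2 = 1/9

1/9


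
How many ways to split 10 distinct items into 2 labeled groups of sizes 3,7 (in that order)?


10! = 3628800
Denominator: 3!=6 * 7!=5040
Coefficient = 3628800 / 30240 = 120

120


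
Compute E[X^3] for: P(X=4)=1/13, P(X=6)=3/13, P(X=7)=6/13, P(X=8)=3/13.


E[X^3] = sum(x^3 * P(x))
= 64*1/13 + 216*3/13 + 343*6/13 + 512*3/13
= 4306/13

4306/13


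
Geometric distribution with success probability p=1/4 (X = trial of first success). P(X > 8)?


P(X > 8) = P(first 8 trials all fail) = (1-p)^8 = (3/4)^8 = 6561/65536

6561/65536


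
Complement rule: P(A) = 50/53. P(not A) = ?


P(A') = 1 - P(A) = 1 - 50/53 = 3/53

3/53


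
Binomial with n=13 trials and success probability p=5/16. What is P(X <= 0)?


P(X<=0) = P(X=0)
= 34522712143931/4503599627370496
= 34522712143931/4503599627370496

34522712143931/4503599627370496


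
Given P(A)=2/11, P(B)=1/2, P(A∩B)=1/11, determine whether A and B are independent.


P(A)*P(B) = 2/11*1/2 = 1/11
P(A∩B) = 1/11, which equals P(A)P(B), so independent

Yes, A and B are independent


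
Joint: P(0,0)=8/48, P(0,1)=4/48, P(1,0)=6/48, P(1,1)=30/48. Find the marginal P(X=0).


P(X=0) = P(0,0)+P(0,1) = 8/48 + 4/48 = 12/48 = 1/4

1/4


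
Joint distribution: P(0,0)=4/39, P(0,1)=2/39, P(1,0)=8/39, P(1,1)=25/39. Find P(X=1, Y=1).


Read from table: P(X=1, Y=1) = 25/39

25/39


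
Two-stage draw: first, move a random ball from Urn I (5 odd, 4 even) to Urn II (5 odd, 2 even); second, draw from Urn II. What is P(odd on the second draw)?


P(transfer odd) = 5/9; P(transfer even) = 4/9
If odd transferred: Urn II has 6 odd of 8, so P(odd|odd moved) = 3/4
If even transferred: Urn II has 5 odd of 8, so P(odd|even moved) = 5/8
By total probability: P(odd) = 5/9*3/4 + 4/9*5/8 = 25/36

25/36


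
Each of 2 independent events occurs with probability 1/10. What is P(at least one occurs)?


P(at least one) = 1 - P(none)
P(none) = (1 - 1/10)^2 = (9/10)^2 = 81/100
P(at least one) = 1 - 81/100 = 19/100

19/100


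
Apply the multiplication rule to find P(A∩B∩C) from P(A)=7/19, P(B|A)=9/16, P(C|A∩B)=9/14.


P(A∩B∩C) = P(A) * P(B|A) * P(C|A∩B)
= 7/19 * 9/16 * 9/14
= 63/304 * 9/14 = 81/608

81/608


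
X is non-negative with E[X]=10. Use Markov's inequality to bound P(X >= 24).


Markov: P(X >= a) <= E[X]/a
P(X >= 24) <= 10/24 = 5/12

5/12


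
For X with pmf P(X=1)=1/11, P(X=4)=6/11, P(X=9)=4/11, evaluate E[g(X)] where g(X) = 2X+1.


E[2X+1] = sum(g(x)*P(x))
= 3*1/11 + 9*6/11 + 19*4/11
= 133/11

133/11


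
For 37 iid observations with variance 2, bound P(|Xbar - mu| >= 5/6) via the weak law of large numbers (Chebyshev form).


Var(Xbar) = Var(X)/n = 2/37
Chebyshev: P(|Xbar-mu| >= 5/6) <= Var(Xbar)/(5/6)^2 = (2/37)/(25/36) = 72/925

72/925


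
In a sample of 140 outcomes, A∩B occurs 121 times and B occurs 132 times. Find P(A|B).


P(A|B) = P(A∩B)/P(B) = (121/140)/(132/140) = 121/132 = 11/12

11/12


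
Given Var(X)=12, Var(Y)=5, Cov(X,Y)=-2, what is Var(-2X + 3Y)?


Var(-2X + 3Y) = (-2)^2*Var(X) + 3^2*Var(Y) + 2*(-2)*3*Cov(X,Y)
= 4*12 + 9*5 - 12*(-2)
= 48 + 45 + 24 = 117

117


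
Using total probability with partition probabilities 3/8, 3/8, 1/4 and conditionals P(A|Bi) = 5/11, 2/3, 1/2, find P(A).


P(A) = P(A|B1)P(B1) + P(A|B2)P(B2) + P(A|B3)P(B3)
= 5/11*3/8 + 2/3*3/8 + 1/2*1/4
= 15/88 + 1/4 + 1/8 = 6/11

6/11


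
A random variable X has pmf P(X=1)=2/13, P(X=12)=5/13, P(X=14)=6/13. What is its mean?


E[X] = sum(x * P(x))
= 1*2/13 + 12*5/13 + 14*6/13
= 146/13

146/13


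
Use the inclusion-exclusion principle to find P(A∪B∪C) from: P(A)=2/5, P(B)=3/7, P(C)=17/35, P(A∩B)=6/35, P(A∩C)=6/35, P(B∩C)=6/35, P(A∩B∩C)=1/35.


P(A∪B∪C) = P(A)+P(B)+P(C) - P(AB)-P(AC)-P(BC) + P(ABC)
= 2/5+3/7+17/35 - 6/35-6/35-6/35 + 1/35
= 29/35

29/35


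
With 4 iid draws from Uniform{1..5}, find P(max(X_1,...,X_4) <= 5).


P(max <= 5) = P(all X_i <= 5) = (P(X_1 <= 5))^4
= (5/5)^4 = 1^4 = 1

1


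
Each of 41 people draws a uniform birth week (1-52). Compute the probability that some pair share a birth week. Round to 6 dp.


P(all different) = prod((52-i)/52 for i=0..40) = 0.000000
P(at least one match) = 1 - 0.000000 = 1.000000

1.000000


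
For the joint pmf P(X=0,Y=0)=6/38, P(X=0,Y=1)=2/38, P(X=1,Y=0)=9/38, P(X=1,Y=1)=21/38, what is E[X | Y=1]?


P(Y=1) = 23/38
E[X|Y=1] = (0*2 + 1*21)/23 = 21/23

21/23


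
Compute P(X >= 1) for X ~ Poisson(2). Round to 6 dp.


P(X>=1) = 1 - P(X<=0) = 1 - (e^(-2)*2^0/0!)
≈ 1 - 0.1353352832 = 0.8646647168
≈ 0.864665

0.864665


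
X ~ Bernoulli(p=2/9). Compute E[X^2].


For Bernoulli: X in {0,1}
E[X^2] = 0^2*(1-2/9) + 1^2*2/9 = 2/9

2/9


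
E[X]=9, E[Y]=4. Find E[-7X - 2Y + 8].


E[-7X - 2Y + 8] = -7*E[X] - 2*E[Y] + 8
= (-7)*(9) + (-2)*(4) + (8)
= -63 - 8 + 8 = -63

-63


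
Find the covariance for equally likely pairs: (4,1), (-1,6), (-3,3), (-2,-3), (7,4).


E[X]=1, E[Y]=11/5, E[XY]=23/5
Cov(X,Y) = E[XY] - E[X]E[Y] = 23/5 - 1*11/5 = 12/5

12/5


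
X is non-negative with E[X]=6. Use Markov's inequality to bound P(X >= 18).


Markov: P(X >= a) <= E[X]/a
P(X >= 18) <= 6/18 = 1/3

1/3


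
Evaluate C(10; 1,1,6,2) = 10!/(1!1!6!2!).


10! = 3628800
Denominator: 1!=1 * 1!=1 * 6!=720 * 2!=2
Coefficient = 3628800 / 1440 = 2520

2520


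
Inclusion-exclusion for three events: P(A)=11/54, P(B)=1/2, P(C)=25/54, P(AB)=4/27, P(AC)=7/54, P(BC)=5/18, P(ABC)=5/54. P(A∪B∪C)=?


P(A∪B∪C) = P(A)+P(B)+P(C) - P(AB)-P(AC)-P(BC) + P(ABC)
= 11/54+1/2+25/54 - 4/27-7/54-5/18 + 5/54
= 19/27

19/27


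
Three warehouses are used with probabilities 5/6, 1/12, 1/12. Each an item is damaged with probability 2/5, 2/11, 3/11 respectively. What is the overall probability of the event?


P(A) = P(A|B1)P(B1) + P(A|B2)P(B2) + P(A|B3)P(B3)
= 2/5*5/6 + 2/11*1/12 + 3/11*1/12
= 1/3 + 1/66 + 1/44 = 49/132

49/132


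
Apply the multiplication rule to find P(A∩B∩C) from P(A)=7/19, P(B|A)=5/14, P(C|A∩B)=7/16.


P(A∩B∩C) = P(A) * P(B|A) * P(C|A∩B)
= 7/19 * 5/14 * 7/16
= 5/38 * 7/16 = 35/608

35/608


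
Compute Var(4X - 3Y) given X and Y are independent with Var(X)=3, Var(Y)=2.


Independence => Cov(X,Y)=0
Var(4X - 3Y) = 4^2*Var(X) + (-3)^2*Var(Y)
= 16*3 + 9*2 = 66

66


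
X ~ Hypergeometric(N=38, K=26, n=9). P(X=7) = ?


P(X=7) = C(26,7)*C(12,2) / C(38,9)
= 657800*66 / 163011640
= 43414800/163011640 = 98670/370481

98670/370481


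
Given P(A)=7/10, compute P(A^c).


P(A') = 1 - P(A) = 1 - 7/10 = 3/10

3/10


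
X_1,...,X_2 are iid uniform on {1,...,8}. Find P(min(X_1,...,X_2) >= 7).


P(min >= 7) = P(all X_i >= 7) = (P(X_1 >= 7))^2
= (2/8)^2 = (1/4)^2 = 1/16

1/16


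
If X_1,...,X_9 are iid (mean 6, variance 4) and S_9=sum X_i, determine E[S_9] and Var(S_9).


E[S_n] = n*mu = 9*6 = 54
Var(S_n) = n*sigma^2 = 9*4 = 36

E[S_9]=54, Var(S_9)=36


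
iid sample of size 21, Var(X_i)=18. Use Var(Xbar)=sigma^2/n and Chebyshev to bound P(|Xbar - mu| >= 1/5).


Var(Xbar) = Var(X)/n = 18/21
Chebyshev: P(|Xbar-mu| >= 1/5) <= Var(Xbar)/(1/5)^2 = (6/7)/(1/25) = 150/7
Bound exceeds 1, so trivial bound: 1

1


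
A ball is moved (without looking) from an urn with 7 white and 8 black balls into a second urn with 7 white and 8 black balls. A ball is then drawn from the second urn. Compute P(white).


P(transfer white) = 7/15; P(transfer black) = 8/15
If white transferred: Urn II has 8 white of 16, so P(white|white moved) = 1/2
If black transferred: Urn II has 7 white of 16, so P(white|black moved) = 7/16
By total probability: P(white) = 7/15*1/2 + 8/15*7/16 = 7/15

7/15


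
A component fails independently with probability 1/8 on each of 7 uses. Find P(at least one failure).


P(at least one) = 1 - P(none)
P(none) = (1 - 1/8)^7 = (7/8)^7 = 823543/2097152
P(at least one) = 1 - 823543/2097152 = 1273609/2097152

1273609/2097152


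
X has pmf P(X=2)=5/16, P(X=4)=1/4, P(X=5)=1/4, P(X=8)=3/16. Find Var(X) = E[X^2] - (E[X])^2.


E[X] = 35/8, E[X^2] = 47/2
Var(X) = E[X^2] - (E[X])^2 = 47/2 - (35/8)^2 = 279/64

279/64


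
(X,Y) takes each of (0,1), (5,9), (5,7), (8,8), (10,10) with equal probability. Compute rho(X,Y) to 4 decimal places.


Cov(X,Y) = 9.6000, Var(X) = 11.4400, Var(Y) = 10.0000
rho = Cov/(sqrt(VarX)*sqrt(VarY)) = 0.8975

0.8975


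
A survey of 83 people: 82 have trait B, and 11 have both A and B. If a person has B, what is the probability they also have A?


P(A|B) = P(A∩B)/P(B) = (11/83)/(82/83) = 11/82

11/82


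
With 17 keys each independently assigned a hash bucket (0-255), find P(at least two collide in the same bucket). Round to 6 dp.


P(all different) = prod((256-i)/256 for i=0..16) = 0.580976
P(at least one match) = 1 - 0.580976 = 0.419024

0.419024


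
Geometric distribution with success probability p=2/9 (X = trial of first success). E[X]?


For geometric (trials until first success), E[X] = 1/p = 1/(2/9) = 9/2

9/2


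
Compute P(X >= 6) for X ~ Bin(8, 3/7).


P(X>=6) = P(X=6) + P(X=7) + P(X=8)
= 46656/823543 + 69984/5764801 + 6561/5764801
= 57591/823543

57591/823543


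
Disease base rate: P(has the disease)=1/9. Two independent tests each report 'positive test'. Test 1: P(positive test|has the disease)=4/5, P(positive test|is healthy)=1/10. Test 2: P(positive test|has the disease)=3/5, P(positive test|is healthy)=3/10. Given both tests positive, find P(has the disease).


After test 1: P(+) = 4/5*1/9 + 1/10*8/9 = 8/45
P(B|+) = (4/45)/(8/45) = 1/2
After test 2 (use post1 as new prior): P(+) = 3/5*1/2 + 3/10*1/2 = 9/20
P(B|+,+) = (3/10)/(9/20) = 2/3

2/3


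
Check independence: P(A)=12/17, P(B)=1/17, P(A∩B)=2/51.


P(A)*P(B) = 12/17*1/17 = 12/289
P(A∩B) = 2/51 != 12/289, so not independent

No, A and B are not independent


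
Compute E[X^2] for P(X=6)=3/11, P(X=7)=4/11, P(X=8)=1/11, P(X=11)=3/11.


E[X^2] = sum(g(x)*P(x))
= 36*3/11 + 49*4/11 + 64*1/11 + 121*3/11
= 731/11

731/11


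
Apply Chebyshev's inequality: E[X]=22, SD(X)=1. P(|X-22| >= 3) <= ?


k = 3/1 = 3
Chebyshev: P(|X-mu| >= k*sigma) <= 1/k^2 = 1/3^2 = 1/9

1/9


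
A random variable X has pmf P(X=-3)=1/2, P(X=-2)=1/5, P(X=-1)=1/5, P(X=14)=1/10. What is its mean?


E[X] = sum(x * P(x))
= -3*1/2 - 2*1/5 - 1*1/5 + 14*1/10
= -7/10

-7/10


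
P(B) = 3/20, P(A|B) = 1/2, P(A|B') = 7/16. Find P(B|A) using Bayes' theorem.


P(A) = P(A|B)P(B) + P(A|B')P(B') = 1/2*3/20 + 7/16*17/20 = 143/320
P(B|A) = P(A|B)P(B)/P(A) = (3/40)/(143/320) = 24/143

24/143


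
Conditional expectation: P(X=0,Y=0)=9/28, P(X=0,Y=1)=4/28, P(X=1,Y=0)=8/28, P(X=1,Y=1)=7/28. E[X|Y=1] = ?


P(Y=1) = 11/28
E[X|Y=1] = (0*4 + 1*7)/11 = 7/11

7/11


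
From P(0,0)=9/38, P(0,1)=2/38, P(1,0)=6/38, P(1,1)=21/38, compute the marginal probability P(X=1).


P(X=1) = P(1,0)+P(1,1) = 6/38 + 21/38 = 27/38

27/38


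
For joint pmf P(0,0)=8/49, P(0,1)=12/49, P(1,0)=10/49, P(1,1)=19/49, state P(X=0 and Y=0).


Read from table: P(X=0, Y=0) = 8/49

8/49


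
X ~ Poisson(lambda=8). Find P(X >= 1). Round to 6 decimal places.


P(X>=1) = 1 - P(X<=0) = 1 - (e^(-8)*8^0/0!)
≈ 1 - 0.0003354626 = 0.9996645374
≈ 0.999665

0.999665


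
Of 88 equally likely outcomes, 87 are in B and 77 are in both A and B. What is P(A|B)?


P(A|B) = P(A∩B)/P(B) = (77/88)/(87/88) = 77/87

77/87


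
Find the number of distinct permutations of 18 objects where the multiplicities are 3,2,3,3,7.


18! = 6402373705728000
Denominator: 3!=6 * 2!=2 * 3!=6 * 3!=6 * 7!=5040
Coefficient = 6402373705728000 / 2177280 = 2940537600

2940537600


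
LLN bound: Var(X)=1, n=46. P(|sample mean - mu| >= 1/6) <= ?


Var(Xbar) = Var(X)/n = 1/46
Chebyshev: P(|Xbar-mu| >= 1/6) <= Var(Xbar)/(1/6)^2 = (1/46)/(1/36) = 18/23

18/23


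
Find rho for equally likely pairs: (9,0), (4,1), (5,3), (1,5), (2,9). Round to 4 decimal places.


Cov(X,Y) = -6.7200, Var(X) = 7.7600, Var(Y) = 10.2400
rho = Cov/(sqrt(VarX)*sqrt(VarY)) = -0.7539

-0.7539


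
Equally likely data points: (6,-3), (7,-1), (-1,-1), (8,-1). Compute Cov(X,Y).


E[X]=5, E[Y]=-3/2, E[XY]=-8
Cov(X,Y) = E[XY] - E[X]E[Y] = -8 - 5*-3/2 = -1/2

-1/2


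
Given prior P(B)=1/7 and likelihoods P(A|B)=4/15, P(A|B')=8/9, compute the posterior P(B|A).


P(A) = P(A|B)P(B) + P(A|B')P(B') = 4/15*1/7 + 8/9*6/7 = 4/5
P(B|A) = P(A|B)P(B)/P(A) = (4/105)/(4/5) = 1/21

1/21


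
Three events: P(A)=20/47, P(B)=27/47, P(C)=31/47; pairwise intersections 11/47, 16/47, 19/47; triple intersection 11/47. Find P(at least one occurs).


P(A∪B∪C) = P(A)+P(B)+P(C) - P(AB)-P(AC)-P(BC) + P(ABC)
= 20/47+27/47+31/47 - 11/47-16/47-19/47 + 11/47
= 43/47

43/47


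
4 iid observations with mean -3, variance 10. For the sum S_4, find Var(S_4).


By independence, Var(S_n) = n*Var(X_1) = 4*10 = 40

40


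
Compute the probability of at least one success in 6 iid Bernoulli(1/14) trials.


P(at least one) = 1 - P(none)
P(none) = (1 - 1/14)^6 = (13/14)^6 = 4826809/7529536
P(at least one) = 1 - 4826809/7529536 = 2702727/7529536

2702727/7529536


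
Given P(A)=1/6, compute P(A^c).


P(A') = 1 - P(A) = 1 - 1/6 = 5/6

5/6


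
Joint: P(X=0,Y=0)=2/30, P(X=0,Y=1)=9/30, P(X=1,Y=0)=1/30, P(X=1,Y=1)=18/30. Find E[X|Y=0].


P(Y=0) = 3/30
E[X|Y=0] = (0*2 + 1*1)/3 = 1/3

1/3


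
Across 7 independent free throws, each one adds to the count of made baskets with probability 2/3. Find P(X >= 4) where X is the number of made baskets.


P(X>=4) = P(X=4) + P(X=5) + P(X=6) + P(X=7)
= 560/2187 + 224/729 + 448/2187 + 128/2187
= 1808/2187

1808/2187


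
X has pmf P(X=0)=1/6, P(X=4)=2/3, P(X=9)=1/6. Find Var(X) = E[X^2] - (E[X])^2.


E[X] = 25/6, E[X^2] = 145/6
Var(X) = E[X^2] - (E[X])^2 = 145/6 - (25/6)^2 = 245/36

245/36


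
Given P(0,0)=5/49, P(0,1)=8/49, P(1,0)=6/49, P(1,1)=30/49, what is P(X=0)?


P(X=0) = P(0,0)+P(0,1) = 5/49 + 8/49 = 13/49

13/49


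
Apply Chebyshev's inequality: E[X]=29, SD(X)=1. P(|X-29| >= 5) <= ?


k = 5/1 = 5
Chebyshev: P(|X-mu| >= k*sigma) <= 1/k^2 = 1/5^2 = 1/25

1/25


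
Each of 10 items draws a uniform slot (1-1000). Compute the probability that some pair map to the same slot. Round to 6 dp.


P(all different) = prod((1000-i)/1000 for i=0..9) = 0.955861
P(at least one match) = 1 - 0.955861 = 0.044139

0.044139


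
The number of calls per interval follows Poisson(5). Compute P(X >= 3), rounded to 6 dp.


P(X>=3) = 1 - P(X<=2) = 1 - (e^(-5)*5^0/0! + e^(-5)*5^1/1! + e^(-5)*5^2/2!)
≈ 1 - (0.0067379470 + 0.0336897350 + 0.0842243375)
= 1 - 0.1246520195 = 0.8753479805
≈ 0.875348

0.875348


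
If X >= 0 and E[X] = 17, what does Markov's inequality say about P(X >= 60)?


Markov: P(X >= a) <= E[X]/a
P(X >= 60) <= 17/60

17/60


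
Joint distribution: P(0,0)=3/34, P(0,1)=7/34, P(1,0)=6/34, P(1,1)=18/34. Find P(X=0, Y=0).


Read from table: P(X=0, Y=0) = 3/34

3/34


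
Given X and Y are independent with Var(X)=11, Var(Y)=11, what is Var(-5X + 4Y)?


Independence => Cov(X,Y)=0
Var(-5X + 4Y) = (-5)^2*Var(X) + 4^2*Var(Y)
= 25*11 + 16*11 = 451

451


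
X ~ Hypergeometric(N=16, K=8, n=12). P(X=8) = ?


P(X=8) = C(8,8)*C(8,4) / C(16,12)
= 1*70 / 1820
= 70/1820 = 1/26

1/26


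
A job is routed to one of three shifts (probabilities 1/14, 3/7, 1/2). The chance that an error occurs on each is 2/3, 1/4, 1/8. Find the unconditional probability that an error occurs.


P(A) = P(A|B1)P(B1) + P(A|B2)P(B2) + P(A|B3)P(B3)
= 2/3*1/14 + 1/4*3/7 + 1/8*1/2
= 1/21 + 3/28 + 1/16 = 73/336

73/336


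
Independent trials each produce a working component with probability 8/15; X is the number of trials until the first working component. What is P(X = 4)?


P(X=4) = (1-p)^3 * p = (7/15)^3 * 8/15
= 343/3375 * 8/15 = 2744/50625

2744/50625


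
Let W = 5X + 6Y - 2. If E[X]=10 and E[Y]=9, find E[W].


E[5X + 6Y - 2] = 5*E[X] + 6*E[Y] - 2
= (5)*(10) + (6)*(9) + (-2)
= 50 + 54 - 2 = 102

102


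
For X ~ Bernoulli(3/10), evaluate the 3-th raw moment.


For Bernoulli: X in {0,1}
E[X^3] = 0^3*(1-3/10) + 1^3*3/10 = 3/10

3/10


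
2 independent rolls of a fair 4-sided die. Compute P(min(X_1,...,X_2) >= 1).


P(min >= 1) = P(all X_i >= 1) = (P(X_1 >= 1))^2
= (4/4)^2 = 1^2 = 1

1


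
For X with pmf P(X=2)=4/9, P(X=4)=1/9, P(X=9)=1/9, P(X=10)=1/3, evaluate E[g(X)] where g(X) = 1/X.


E[1/X] = sum(g(x)*P(x))
= 1/2*4/9 + 1/4*1/9 + 1/9*1/9 + 1/10*1/3
= 479/1620

479/1620


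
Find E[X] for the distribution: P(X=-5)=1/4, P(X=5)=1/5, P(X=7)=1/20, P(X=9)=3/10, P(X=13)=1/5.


E[X] = sum(x * P(x))
= -5*1/4 + 5*1/5 + 7*1/20 + 9*3/10 + 13*1/5
= 27/5

27/5


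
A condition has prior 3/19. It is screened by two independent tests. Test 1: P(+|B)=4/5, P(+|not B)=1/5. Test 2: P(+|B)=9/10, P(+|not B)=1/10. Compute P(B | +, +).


After test 1: P(+) = 4/5*3/19 + 1/5*16/19 = 28/95
P(B|+) = (12/95)/(28/95) = 3/7
After test 2 (use post1 as new prior): P(+) = 9/10*3/7 + 1/10*4/7 = 31/70
P(B|+,+) = (27/70)/(31/70) = 27/31

27/31


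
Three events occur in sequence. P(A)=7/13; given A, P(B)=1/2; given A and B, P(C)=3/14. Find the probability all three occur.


P(A∩B∩C) = P(A) * P(B|A) * P(C|A∩B)
= 7/13 * 1/2 * 3/14
= 7/26 * 3/14 = 3/52

3/52


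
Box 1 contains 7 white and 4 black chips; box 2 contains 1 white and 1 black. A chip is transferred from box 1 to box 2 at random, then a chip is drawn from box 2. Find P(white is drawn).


P(transfer white) = 7/11; P(transfer black) = 4/11
If white transferred: Urn II has 2 white of 3, so P(white|white moved) = 2/3
If black transferred: Urn II has 1 white of 3, so P(white|black moved) = 1/3
By total probability: P(white) = 7/11*2/3 + 4/11*1/3 = 6/11

6/11


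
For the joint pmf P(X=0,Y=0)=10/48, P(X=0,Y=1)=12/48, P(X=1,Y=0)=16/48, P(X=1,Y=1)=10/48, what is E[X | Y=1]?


P(Y=1) = 22/48
E[X|Y=1] = (0*12 + 1*10)/22 = 10/22 = 5/11

5/11


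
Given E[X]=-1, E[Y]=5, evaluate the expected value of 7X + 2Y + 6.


E[7X + 2Y + 6] = 7*E[X] + 2*E[Y] + 6
= (7)*(-1) + (2)*(5) + (6)
= -7 + 10 + 6 = 9

9


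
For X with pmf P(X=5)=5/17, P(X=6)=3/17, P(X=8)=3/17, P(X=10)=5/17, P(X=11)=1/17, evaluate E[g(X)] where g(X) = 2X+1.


E[2X+1] = sum(g(x)*P(x))
= 11*5/17 + 13*3/17 + 17*3/17 + 21*5/17 + 23*1/17
= 273/17

273/17


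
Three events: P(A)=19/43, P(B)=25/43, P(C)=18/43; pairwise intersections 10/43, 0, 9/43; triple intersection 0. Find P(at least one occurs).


P(A∪B∪C) = P(A)+P(B)+P(C) - P(AB)-P(AC)-P(BC) + P(ABC)
= 19/43+25/43+18/43 - 10/43-0-9/43 + 0
= 1

1


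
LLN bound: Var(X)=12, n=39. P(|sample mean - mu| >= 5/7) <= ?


Var(Xbar) = Var(X)/n = 12/39
Chebyshev: P(|Xbar-mu| >= 5/7) <= Var(Xbar)/(5/7)^2 = (4/13)/(25/49) = 196/325

196/325


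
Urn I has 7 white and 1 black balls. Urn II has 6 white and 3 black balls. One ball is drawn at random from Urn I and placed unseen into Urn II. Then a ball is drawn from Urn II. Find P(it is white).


P(transfer white) = 7/8; P(transfer black) = 1/8
If white transferred: Urn II has 7 white of 10, so P(white|white moved) = 7/10
If black transferred: Urn II has 6 white of 10, so P(white|black moved) = 3/5
By total probability: P(white) = 7/8*7/10 + 1/8*3/5 = 11/16

11/16


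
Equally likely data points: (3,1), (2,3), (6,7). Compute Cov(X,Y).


E[X]=11/3, E[Y]=11/3, E[XY]=17
Cov(X,Y) = E[XY] - E[X]E[Y] = 17 - 11/3*11/3 = 32/9

32/9


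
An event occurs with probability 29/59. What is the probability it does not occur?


P(A') = 1 - P(A) = 1 - 29/59 = 30/59

30/59


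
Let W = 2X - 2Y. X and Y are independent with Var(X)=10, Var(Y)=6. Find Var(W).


Independence => Cov(X,Y)=0
Var(2X - 2Y) = 2^2*Var(X) + (-2)^2*Var(Y)
= 4*10 + 4*6 = 64

64


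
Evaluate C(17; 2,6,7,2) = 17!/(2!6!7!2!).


17! = 355687428096000
Denominator: 2!=2 * 6!=720 * 7!=5040 * 2!=2
Coefficient = 355687428096000 / 14515200 = 24504480

24504480


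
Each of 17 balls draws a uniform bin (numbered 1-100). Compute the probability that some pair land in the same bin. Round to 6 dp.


P(all different) = prod((100-i)/100 for i=0..16) = 0.236537
P(at least one match) = 1 - 0.236537 = 0.763463

0.763463


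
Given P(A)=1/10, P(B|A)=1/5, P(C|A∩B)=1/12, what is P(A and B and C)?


P(A∩B∩C) = P(A) * P(B|A) * P(C|A∩B)
= 1/10 * 1/5 * 1/12
= 1/50 * 1/12 = 1/600

1/600


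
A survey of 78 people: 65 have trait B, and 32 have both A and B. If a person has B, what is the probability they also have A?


P(A|B) = P(A∩B)/P(B) = (32/78)/(65/78) = 32/65

32/65


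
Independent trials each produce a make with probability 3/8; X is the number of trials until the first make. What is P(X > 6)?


P(X > 6) = P(first 6 trials all fail) = (1-p)^6 = (5/8)^6 = 15625/262144

15625/262144


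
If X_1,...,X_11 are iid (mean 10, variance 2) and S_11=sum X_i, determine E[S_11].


E[S_n] = n*E[X_1] = 11*10 = 110

110


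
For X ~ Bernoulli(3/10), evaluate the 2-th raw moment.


For Bernoulli: X in {0,1}
E[X^2] = 0^2*(1-3/10) + 1^2*3/10 = 3/10

3/10


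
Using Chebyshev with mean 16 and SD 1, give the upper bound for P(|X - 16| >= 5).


k = 5/1 = 5
Chebyshev: P(|X-mu| >= k*sigma) <= 1/k^2 = 1/5^2 = 1/25

1/25


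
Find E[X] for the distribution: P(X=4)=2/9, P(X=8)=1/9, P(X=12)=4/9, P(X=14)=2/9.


E[X] = sum(x * P(x))
= 4*2/9 + 8*1/9 + 12*4/9 + 14*2/9
= 92/9

92/9


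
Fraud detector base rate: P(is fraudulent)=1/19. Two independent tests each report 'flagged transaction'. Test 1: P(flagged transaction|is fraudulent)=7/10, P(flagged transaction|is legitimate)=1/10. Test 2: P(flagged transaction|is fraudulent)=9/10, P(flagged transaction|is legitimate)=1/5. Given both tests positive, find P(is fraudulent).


After test 1: P(+) = 7/10*1/19 + 1/10*18/19 = 5/38
P(B|+) = (7/190)/(5/38) = 7/25
After test 2 (use post1 as new prior): P(+) = 9/10*7/25 + 1/5*18/25 = 99/250
P(B|+,+) = (63/250)/(99/250) = 7/11

7/11


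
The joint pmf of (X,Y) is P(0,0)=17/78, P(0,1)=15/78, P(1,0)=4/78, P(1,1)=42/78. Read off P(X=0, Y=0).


Read from table: P(X=0, Y=0) = 17/78

17/78


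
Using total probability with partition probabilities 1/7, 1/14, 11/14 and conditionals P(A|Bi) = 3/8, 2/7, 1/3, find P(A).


P(A) = P(A|B1)P(B1) + P(A|B2)P(B2) + P(A|B3)P(B3)
= 3/8*1/7 + 2/7*1/14 + 1/3*11/14
= 3/56 + 1/49 + 11/42 = 395/1176

395/1176


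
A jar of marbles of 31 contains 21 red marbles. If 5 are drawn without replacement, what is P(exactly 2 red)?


P(X=2) = C(21,2)*C(10,3) / C(31,5)
= 210*120 / 169911
= 25200/169911 = 400/2697

400/2697


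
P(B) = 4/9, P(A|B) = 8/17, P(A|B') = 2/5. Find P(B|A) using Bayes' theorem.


P(A) = P(A|B)P(B) + P(A|B')P(B') = 8/17*4/9 + 2/5*5/9 = 22/51
P(B|A) = P(A|B)P(B)/P(A) = (32/153)/(22/51) = 16/33

16/33


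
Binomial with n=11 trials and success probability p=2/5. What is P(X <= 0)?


P(X<=0) = P(X=0)
= 177147/48828125
= 177147/48828125

177147/48828125


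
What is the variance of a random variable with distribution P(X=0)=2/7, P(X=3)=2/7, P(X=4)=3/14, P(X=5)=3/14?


E[X] = 39/14, E[X^2] = 159/14
Var(X) = E[X^2] - (E[X])^2 = 159/14 - (39/14)^2 = 705/196

705/196


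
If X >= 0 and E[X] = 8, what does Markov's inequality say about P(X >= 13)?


Markov: P(X >= a) <= E[X]/a
P(X >= 13) <= 8/13

8/13


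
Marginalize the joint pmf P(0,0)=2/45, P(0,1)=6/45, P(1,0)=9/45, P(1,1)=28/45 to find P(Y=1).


P(Y=1) = P(0,1)+P(1,1) = 6/45 + 28/45 = 34/45

34/45


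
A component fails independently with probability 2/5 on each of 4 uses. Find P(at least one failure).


P(at least one) = 1 - P(none)
P(none) = (1 - 2/5)^4 = (3/5)^4 = 81/625
P(at least one) = 1 - 81/625 = 544/625

544/625


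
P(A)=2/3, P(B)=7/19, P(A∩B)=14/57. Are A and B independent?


P(A)*P(B) = 2/3*7/19 = 14/57
P(A∩B) = 14/57, which equals P(A)P(B), so independent

Yes, A and B are independent


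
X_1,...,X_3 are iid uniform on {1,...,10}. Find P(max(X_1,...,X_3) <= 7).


P(max <= 7) = P(all X_i <= 7) = (P(X_1 <= 7))^3
= (7/10)^3 = 343/1000

343/1000


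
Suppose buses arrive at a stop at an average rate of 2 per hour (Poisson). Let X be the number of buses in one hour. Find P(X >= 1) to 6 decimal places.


P(X>=1) = 1 - P(X<=0) = 1 - (e^(-2)*2^0/0!)
≈ 1 - 0.1353352832 = 0.8646647168
≈ 0.864665

0.864665


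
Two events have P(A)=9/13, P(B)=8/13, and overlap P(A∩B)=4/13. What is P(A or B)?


P(A∪B) = P(A) + P(B) - P(A∩B)
= 9/13 + 8/13 - 4/13 = 1

1


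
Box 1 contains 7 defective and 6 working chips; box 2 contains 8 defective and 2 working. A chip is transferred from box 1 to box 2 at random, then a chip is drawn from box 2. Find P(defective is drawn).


P(transfer defective) = 7/13; P(transfer working) = 6/13
If defective transferred: Urn II has 9 defective of 11, so P(defective|defective moved) = 9/11
If working transferred: Urn II has 8 defective of 11, so P(defective|working moved) = 8/11
By total probability: P(defective) = 7/13*9/11 + 6/13*8/11 = 111/143

111/143
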